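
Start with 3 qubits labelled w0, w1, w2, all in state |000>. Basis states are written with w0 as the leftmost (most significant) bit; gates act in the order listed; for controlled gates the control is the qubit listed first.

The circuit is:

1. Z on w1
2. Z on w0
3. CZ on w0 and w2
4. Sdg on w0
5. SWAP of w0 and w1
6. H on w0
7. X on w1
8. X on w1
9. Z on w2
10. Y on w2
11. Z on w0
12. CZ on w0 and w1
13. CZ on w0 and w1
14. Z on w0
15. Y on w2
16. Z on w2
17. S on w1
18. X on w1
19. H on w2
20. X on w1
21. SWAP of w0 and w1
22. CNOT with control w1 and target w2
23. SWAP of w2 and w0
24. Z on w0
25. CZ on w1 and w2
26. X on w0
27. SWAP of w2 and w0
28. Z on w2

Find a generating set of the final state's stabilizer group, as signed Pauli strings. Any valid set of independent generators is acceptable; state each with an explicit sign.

The stabilizer group can be generated by +IXI, +IIX, +ZII, among other valid generating sets. Key observation: steps 9-16 multiply out to the identity, so the circuit reduces to the remaining gates.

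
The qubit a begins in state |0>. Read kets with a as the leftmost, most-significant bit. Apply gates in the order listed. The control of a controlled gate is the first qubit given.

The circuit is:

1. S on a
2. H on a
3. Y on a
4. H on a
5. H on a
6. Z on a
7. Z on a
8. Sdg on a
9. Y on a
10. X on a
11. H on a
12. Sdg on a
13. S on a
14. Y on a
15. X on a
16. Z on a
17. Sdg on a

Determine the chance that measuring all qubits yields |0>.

The probability of measuring |0> is 1/2.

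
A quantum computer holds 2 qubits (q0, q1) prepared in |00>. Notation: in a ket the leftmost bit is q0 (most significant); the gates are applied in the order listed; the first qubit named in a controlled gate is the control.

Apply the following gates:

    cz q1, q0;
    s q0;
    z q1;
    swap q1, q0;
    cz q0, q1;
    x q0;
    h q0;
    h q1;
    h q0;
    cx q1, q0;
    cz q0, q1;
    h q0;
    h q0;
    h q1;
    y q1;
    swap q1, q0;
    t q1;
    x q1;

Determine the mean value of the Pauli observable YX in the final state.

In the final state, YX has expectation sqrt(2)/2.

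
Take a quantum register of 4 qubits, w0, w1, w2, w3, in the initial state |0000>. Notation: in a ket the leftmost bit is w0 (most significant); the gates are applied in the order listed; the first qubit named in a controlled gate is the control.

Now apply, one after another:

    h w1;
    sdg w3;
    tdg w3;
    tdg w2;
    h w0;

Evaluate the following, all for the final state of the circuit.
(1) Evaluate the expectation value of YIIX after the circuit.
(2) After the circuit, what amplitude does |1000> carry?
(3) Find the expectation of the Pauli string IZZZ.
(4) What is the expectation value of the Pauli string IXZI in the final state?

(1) In the final state, YIIX has expectation 0.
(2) The amplitude on |1000> is 1/2.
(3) The observable IZZZ averages to 0.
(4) In the final state, IXZI has expectation 1.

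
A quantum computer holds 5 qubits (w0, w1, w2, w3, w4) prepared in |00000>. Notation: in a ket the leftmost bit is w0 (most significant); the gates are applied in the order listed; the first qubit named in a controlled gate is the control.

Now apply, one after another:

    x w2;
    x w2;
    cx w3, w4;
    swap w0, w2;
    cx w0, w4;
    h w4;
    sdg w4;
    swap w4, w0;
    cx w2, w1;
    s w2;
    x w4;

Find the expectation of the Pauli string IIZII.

The expectation value of IIZII is 1. Key observation: gates 1-2 undo each other exactly, leaving only the rest of the circuit to track.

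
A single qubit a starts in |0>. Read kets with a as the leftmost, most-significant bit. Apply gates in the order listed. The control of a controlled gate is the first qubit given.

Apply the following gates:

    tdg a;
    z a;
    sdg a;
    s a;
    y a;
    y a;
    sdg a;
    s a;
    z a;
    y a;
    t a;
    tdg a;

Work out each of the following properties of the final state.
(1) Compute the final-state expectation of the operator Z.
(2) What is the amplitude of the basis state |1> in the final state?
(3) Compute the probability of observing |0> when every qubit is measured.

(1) The expectation value of Z is -1. Key observation: the block from step 2 through step 9 cancels to the identity and can be dropped.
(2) |1> carries amplitude I in the final state.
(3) Outcome |0> occurs with probability 0.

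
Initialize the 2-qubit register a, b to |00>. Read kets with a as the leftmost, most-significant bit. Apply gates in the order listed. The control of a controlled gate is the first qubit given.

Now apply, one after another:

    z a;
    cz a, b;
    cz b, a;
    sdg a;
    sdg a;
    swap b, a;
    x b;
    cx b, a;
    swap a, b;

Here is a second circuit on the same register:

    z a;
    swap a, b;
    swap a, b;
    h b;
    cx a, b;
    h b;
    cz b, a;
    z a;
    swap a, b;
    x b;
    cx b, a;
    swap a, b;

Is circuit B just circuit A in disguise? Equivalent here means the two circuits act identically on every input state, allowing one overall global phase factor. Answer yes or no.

Yes — the two circuits implement the same unitary up to a global phase.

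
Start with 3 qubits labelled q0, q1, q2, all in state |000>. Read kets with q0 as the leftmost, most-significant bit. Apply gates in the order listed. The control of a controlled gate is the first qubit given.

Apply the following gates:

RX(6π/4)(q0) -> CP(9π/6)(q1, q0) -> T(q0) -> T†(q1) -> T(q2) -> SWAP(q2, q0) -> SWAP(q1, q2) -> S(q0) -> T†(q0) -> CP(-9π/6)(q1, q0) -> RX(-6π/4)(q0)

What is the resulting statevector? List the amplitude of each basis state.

After the circuit, the state carries amplitude 1/2 on |000>, 0 on |001>, exp(3*I*pi/4)/2 on |010>, 0 on |011>, -I/2 on |100>, 0 on |101>, exp(I*pi/4)/2 on |110>, 0 on |111>.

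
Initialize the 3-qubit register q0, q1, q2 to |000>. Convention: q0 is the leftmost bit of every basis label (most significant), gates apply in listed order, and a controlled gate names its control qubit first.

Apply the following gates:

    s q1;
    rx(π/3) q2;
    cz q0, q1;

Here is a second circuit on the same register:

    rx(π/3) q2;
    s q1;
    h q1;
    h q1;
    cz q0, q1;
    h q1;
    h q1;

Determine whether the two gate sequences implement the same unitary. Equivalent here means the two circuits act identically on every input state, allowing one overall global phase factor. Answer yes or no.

Yes: on every input state the two circuits agree up to one overall phase factor.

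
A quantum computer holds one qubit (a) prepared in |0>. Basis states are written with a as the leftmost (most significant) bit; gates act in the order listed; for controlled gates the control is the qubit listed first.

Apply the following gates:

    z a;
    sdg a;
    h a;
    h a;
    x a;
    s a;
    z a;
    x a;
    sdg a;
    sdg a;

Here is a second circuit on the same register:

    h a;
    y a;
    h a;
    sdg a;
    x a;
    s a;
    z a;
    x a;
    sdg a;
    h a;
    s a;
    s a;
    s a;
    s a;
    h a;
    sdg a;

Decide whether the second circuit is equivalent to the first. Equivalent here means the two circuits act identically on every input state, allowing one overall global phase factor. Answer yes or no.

No: there is an input state on which the two circuits produce genuinely different outputs (not merely differing by a phase).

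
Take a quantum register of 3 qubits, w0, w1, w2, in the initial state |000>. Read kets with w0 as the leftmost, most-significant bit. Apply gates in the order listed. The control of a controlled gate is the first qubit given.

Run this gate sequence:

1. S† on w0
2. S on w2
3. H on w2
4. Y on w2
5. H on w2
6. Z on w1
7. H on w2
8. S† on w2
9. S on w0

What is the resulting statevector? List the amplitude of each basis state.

After the circuit, the state carries amplitude -sqrt(2)*I/2 on |000>, sqrt(2)/2 on |001>, and 0 on every other basis state.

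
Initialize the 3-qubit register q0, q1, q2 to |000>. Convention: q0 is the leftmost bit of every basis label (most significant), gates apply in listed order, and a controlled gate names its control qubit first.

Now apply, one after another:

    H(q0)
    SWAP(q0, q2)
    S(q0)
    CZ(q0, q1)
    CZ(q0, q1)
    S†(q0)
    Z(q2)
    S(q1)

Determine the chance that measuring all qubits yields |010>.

A full measurement returns |010> with probability 0. Key observation: steps 3-6 multiply out to the identity, so the circuit reduces to the remaining gates.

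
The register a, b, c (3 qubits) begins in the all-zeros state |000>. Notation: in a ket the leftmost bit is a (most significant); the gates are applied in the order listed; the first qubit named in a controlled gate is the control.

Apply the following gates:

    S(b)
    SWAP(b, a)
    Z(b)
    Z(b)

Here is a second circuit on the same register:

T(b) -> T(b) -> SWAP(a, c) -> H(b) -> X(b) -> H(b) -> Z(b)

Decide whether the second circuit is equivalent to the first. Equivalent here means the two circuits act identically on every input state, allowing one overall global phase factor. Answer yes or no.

No, they are not equivalent — no single phase factor reconciles the two unitaries.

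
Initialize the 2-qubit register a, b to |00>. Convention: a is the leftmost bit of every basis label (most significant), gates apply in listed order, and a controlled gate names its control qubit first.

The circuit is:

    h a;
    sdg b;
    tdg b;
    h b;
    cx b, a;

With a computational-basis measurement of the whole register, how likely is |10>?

Outcome |10> occurs with probability 1/4.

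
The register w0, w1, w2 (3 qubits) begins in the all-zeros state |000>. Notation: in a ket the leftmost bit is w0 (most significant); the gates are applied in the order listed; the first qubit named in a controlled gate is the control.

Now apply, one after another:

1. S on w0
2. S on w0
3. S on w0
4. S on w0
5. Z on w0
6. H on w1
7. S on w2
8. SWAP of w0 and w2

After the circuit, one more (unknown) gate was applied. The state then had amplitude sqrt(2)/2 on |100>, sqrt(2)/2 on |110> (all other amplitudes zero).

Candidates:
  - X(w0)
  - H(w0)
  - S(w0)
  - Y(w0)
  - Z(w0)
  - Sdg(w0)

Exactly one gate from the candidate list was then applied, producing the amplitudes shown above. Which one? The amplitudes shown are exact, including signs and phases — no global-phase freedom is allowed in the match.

The unique candidate consistent with the amplitudes is X(w0). Key observation: the block from step 1 through step 4 cancels to the identity and can be dropped.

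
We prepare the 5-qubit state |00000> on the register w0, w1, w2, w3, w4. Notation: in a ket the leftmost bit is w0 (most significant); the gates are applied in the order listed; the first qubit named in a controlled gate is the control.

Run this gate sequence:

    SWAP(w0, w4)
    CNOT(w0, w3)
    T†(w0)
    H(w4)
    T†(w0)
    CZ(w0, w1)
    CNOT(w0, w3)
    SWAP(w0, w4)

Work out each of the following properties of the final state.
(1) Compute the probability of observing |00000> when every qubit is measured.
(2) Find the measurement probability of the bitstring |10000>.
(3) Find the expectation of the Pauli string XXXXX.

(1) Outcome |00000> occurs with probability 1/2.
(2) The probability of measuring |10000> is 1/2.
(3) The observable XXXXX averages to 0.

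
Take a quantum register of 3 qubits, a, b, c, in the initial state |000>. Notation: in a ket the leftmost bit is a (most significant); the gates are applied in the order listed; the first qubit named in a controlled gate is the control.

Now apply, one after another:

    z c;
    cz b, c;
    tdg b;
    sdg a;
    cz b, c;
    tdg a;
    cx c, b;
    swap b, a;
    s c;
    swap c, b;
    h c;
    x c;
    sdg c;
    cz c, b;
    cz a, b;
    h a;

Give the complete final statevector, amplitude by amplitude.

After the circuit, the state carries amplitude 1/2 on |000>, -I/2 on |001>, 0 on |010>, 0 on |011>, 1/2 on |100>, -I/2 on |101>, 0 on |110>, 0 on |111>.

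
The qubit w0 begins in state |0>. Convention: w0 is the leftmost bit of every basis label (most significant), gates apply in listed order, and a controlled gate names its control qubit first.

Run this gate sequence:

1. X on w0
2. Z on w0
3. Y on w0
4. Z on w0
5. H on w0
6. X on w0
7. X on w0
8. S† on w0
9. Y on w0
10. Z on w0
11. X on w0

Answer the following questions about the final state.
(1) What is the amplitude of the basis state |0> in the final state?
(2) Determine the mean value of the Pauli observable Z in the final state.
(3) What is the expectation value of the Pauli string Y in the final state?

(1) The final state's coefficient on |0> equals sqrt(2)/2.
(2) In the final state, Z has expectation 0.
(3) In the final state, Y has expectation -1.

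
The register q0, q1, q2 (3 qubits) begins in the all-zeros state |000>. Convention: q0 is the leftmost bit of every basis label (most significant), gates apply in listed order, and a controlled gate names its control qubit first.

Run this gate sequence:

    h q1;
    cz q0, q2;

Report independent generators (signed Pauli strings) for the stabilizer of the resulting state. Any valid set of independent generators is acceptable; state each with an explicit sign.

The final state is stabilized by the group generated by +IXI, +ZII, +IIZ; other independent generating sets are equally valid.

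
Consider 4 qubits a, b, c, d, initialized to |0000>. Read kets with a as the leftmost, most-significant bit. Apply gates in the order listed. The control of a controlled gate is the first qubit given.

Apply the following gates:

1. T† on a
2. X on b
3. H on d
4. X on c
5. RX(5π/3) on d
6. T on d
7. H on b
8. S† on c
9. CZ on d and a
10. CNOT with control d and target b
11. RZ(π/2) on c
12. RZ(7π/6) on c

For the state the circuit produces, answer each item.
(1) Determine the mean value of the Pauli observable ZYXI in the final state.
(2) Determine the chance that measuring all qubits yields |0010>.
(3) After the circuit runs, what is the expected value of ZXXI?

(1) In the final state, ZYXI has expectation 0.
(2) The probability of measuring |0010> is 1/4.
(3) In the final state, ZXXI has expectation 0.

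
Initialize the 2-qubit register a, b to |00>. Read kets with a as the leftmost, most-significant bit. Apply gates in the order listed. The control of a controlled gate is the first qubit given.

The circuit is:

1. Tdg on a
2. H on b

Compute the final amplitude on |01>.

The amplitude on |01> is sqrt(2)/2.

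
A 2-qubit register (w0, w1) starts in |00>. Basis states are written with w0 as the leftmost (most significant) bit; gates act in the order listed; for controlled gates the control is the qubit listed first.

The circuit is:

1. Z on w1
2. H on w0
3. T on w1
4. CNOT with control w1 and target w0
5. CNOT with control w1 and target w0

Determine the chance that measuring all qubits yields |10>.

The probability of measuring |10> is 1/2. Key observation: the block from step 4 through step 5 cancels to the identity and can be dropped.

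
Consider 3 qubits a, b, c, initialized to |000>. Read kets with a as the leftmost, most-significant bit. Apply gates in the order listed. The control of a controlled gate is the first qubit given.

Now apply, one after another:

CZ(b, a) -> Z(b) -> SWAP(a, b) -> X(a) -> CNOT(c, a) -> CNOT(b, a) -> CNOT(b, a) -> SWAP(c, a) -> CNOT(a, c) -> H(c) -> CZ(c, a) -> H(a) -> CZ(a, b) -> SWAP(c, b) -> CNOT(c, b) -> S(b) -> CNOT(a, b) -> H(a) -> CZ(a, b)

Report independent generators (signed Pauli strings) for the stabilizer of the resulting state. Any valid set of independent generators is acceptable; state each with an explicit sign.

One valid set of independent stabilizer generators is +YII, +IXI, +IIZ (any independent generating set of the same group is equally correct).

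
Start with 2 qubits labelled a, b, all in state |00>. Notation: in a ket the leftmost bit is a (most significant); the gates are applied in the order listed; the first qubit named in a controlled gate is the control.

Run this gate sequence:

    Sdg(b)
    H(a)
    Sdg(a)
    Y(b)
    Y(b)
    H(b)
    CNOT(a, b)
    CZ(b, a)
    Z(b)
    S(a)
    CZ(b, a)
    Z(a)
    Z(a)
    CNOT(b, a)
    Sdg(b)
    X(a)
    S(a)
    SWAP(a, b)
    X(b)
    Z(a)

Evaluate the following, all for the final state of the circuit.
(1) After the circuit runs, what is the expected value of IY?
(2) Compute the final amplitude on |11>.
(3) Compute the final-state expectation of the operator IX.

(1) In the final state, IY has expectation -1.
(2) |11> carries amplitude -I/2 in the final state.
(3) In the final state, IX has expectation 0.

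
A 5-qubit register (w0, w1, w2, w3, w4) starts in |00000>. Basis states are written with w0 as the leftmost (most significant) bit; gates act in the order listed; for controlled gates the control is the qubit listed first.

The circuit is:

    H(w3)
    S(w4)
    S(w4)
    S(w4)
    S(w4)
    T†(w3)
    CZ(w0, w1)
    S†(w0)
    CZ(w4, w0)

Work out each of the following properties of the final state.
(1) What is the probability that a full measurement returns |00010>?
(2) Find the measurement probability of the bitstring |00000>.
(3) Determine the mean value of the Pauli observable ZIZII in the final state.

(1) Outcome |00010> occurs with probability 1/2. Key observation: steps 2-5 multiply out to the identity, so the circuit reduces to the remaining gates.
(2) A full measurement returns |00000> with probability 1/2.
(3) The observable ZIZII averages to 1.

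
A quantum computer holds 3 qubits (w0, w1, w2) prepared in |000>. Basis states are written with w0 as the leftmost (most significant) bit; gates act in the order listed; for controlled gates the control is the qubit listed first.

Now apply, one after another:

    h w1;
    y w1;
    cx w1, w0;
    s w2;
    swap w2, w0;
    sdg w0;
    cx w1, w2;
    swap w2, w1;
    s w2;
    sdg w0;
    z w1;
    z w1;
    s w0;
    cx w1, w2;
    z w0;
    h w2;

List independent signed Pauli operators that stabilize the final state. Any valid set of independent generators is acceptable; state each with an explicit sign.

The final state is stabilized by the group generated by +IIY, +ZII, +IZI; other independent generating sets are equally valid.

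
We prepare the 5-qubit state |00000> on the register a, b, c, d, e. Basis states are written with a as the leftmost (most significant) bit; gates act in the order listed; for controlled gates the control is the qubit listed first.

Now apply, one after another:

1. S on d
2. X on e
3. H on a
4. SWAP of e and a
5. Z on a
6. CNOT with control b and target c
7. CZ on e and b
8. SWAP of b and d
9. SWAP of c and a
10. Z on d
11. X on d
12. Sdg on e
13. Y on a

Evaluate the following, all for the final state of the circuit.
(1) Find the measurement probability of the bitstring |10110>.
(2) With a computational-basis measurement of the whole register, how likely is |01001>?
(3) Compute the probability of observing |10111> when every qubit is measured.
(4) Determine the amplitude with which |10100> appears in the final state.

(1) The probability of measuring |10110> is 1/2.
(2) The probability of measuring |01001> is 0.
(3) Outcome |10111> occurs with probability 1/2.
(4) |10100> carries amplitude 0 in the final state.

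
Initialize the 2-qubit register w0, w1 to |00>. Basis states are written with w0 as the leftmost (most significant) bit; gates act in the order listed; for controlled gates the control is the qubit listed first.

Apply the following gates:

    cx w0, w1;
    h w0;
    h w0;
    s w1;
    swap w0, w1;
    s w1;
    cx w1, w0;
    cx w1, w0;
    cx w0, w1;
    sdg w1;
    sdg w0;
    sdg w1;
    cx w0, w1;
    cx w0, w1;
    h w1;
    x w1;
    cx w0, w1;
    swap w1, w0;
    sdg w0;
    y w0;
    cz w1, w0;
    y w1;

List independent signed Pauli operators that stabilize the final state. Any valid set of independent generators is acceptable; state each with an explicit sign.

The stabilizer group can be generated by -YI, -IZ, among other valid generating sets.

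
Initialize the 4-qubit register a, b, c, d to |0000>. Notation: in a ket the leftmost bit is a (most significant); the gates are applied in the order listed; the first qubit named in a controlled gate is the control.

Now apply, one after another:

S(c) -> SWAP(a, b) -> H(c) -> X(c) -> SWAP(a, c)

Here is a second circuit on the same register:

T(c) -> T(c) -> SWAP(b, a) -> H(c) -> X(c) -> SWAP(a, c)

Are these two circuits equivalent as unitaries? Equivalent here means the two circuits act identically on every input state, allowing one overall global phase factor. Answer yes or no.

Yes, they are equivalent — the unitaries differ by at most a global phase.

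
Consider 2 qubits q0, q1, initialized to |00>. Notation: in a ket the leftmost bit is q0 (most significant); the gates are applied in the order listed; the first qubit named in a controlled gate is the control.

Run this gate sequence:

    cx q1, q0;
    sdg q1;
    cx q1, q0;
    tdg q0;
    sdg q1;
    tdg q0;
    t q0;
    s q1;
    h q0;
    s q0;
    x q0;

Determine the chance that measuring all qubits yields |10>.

Outcome |10> occurs with probability 1/2.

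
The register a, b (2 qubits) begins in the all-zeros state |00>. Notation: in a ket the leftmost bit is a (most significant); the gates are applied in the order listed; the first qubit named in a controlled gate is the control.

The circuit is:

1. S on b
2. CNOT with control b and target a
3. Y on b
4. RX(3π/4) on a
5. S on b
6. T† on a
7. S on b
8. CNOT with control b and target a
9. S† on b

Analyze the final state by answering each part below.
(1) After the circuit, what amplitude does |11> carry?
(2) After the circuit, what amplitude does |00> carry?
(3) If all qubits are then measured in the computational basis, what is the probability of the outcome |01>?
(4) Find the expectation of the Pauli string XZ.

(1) The amplitude on |11> is -sqrt(2 - sqrt(2))/2.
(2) The amplitude on |00> is 0.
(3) A full measurement returns |01> with probability sqrt(2)/4 + 1/2.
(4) The observable XZ averages to 1/2.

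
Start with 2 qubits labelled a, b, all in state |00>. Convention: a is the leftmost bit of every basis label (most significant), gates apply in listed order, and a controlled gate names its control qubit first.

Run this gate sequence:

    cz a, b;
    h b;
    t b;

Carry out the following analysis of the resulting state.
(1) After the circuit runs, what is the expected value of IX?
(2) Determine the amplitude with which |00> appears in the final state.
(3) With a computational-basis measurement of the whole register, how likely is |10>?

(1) In the final state, IX has expectation sqrt(2)/2.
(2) |00> carries amplitude sqrt(2)/2 in the final state.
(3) A full measurement returns |10> with probability 0.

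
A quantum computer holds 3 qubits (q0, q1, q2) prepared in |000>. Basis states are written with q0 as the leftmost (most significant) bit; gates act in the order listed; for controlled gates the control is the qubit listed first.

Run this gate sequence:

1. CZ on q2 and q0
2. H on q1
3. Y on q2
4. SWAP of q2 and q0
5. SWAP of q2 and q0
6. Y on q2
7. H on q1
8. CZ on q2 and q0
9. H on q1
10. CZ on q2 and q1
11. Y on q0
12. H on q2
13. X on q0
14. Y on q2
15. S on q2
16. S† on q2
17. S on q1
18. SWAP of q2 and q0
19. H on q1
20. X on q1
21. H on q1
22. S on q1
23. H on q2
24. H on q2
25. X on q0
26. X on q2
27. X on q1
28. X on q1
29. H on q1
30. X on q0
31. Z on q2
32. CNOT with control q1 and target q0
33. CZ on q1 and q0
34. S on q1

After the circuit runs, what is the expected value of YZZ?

The observable YZZ averages to 0. Key observation: steps 1-8 multiply out to the identity, so the circuit reduces to the remaining gates.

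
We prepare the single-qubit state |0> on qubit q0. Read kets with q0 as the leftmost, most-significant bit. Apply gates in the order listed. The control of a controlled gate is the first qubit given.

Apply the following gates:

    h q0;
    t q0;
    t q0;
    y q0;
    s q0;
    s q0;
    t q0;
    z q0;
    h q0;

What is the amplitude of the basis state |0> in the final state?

The final state's coefficient on |0> equals 1/2 + exp(3*I*pi/4)/2.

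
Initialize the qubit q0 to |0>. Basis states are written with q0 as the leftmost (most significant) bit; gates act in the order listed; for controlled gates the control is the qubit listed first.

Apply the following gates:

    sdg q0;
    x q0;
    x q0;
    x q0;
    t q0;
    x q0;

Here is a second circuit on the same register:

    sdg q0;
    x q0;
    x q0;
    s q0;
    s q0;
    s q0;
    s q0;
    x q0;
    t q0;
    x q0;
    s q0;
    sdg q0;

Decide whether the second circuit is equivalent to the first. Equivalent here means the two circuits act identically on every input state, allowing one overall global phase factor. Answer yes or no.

Yes: on every input state the two circuits agree up to one overall phase factor.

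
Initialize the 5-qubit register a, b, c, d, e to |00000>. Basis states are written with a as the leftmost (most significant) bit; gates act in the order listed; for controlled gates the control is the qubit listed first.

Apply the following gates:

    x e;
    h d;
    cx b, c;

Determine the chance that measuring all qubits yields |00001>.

A full measurement returns |00001> with probability 1/2.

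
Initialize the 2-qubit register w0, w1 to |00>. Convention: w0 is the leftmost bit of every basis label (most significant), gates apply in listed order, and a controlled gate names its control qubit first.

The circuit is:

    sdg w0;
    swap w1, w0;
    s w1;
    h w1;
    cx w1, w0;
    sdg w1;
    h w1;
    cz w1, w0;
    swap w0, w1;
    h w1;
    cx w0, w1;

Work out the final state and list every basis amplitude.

The final amplitudes are sqrt(2)*(1 - I)/4 on |00>, sqrt(2)*(1 + I)/4 on |01>, sqrt(2)*(1 + I)/4 on |10>, sqrt(2)*(1 - I)/4 on |11>.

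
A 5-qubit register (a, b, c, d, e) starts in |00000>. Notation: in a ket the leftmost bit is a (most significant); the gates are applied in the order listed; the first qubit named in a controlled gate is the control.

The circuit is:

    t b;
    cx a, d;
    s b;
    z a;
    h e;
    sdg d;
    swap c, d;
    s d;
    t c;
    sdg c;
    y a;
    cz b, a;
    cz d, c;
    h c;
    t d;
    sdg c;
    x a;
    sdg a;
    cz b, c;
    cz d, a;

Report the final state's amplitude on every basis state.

After the circuit, the state carries amplitude I/2 on |00000>, I/2 on |00001>, 1/2 on |00100>, 1/2 on |00101>, and 0 on every other basis state.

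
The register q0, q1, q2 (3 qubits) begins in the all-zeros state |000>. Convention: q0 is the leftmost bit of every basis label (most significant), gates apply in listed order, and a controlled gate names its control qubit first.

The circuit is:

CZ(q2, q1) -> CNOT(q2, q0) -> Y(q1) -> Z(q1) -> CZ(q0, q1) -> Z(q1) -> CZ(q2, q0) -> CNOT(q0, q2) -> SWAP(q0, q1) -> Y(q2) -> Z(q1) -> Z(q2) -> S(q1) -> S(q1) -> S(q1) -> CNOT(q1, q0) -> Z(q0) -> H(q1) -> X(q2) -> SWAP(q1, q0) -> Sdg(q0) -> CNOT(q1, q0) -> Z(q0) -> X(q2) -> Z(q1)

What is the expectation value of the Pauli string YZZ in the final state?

The expectation value of YZZ is -1.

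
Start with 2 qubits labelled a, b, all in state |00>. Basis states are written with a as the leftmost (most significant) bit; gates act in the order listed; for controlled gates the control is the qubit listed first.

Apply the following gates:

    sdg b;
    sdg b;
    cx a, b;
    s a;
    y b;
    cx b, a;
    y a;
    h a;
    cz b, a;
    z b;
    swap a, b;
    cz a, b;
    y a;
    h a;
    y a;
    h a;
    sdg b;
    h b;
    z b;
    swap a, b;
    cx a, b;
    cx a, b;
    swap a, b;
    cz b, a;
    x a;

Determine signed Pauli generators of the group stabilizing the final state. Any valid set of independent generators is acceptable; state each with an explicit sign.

The final state is stabilized by the group generated by +IY, +ZI; other independent generating sets are equally valid. Key observation: gates 20-23 undo each other exactly, leaving only the rest of the circuit to track.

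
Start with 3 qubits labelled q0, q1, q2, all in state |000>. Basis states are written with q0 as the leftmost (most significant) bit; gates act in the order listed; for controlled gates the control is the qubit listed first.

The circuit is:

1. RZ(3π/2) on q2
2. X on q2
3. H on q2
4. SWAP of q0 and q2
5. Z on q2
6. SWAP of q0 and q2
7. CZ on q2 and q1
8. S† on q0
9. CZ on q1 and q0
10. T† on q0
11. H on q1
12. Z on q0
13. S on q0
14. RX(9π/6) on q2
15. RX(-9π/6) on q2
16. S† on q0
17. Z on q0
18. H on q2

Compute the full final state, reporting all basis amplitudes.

The resulting statevector has amplitude -sqrt(2)*exp(I*pi/4)/2 on |001>, -sqrt(2)*exp(I*pi/4)/2 on |011>, and 0 on every other basis state. Key observation: steps 12-17 multiply out to the identity, so the circuit reduces to the remaining gates.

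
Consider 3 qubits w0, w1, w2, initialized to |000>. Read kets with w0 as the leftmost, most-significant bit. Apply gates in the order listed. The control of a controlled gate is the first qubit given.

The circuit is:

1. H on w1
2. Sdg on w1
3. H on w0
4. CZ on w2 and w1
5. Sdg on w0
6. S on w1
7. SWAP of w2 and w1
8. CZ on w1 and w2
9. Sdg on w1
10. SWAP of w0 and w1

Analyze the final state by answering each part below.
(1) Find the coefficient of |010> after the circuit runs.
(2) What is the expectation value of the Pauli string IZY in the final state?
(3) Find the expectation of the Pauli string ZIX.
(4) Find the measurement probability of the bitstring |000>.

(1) |010> carries amplitude -I/2 in the final state.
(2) In the final state, IZY has expectation 0.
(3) The expectation value of ZIX is 1.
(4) A full measurement returns |000> with probability 1/4.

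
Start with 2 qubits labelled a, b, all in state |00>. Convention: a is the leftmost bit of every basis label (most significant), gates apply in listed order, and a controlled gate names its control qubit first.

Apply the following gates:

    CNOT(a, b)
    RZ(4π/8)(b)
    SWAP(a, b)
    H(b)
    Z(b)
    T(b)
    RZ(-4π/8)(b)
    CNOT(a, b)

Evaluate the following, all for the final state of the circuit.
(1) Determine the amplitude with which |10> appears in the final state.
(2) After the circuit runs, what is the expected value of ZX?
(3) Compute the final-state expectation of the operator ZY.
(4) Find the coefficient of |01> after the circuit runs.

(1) The final state's coefficient on |10> equals 0.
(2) The expectation value of ZX is -sqrt(2)/2.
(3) In the final state, ZY has expectation sqrt(2)/2.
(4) |01> carries amplitude sqrt(2)*exp(3*I*pi/4)/2 in the final state.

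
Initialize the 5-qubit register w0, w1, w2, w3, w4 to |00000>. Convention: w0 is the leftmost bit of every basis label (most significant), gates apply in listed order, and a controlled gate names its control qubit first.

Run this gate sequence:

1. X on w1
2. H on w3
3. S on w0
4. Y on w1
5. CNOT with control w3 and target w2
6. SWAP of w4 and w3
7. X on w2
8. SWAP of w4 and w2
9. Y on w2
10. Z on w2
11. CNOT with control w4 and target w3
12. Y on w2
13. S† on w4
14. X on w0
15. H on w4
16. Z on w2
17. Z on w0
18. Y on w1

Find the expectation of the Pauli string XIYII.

The observable XIYII averages to 0.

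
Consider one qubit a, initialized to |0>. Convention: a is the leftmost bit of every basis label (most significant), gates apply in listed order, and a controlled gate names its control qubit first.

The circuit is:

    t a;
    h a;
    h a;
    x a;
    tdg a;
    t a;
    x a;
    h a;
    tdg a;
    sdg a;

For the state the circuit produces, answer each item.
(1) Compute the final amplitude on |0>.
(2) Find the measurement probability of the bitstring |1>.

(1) |0> carries amplitude sqrt(2)/2 in the final state. Key observation: the block from step 3 through step 8 cancels to the identity and can be dropped.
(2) Outcome |1> occurs with probability 1/2.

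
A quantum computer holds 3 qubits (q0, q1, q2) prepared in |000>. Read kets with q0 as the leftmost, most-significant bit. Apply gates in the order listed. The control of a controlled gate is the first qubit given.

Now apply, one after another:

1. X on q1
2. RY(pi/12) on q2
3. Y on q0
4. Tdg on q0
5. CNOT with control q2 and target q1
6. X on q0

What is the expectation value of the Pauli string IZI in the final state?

The expectation value of IZI is -sqrt(6)/4 - sqrt(2)/4.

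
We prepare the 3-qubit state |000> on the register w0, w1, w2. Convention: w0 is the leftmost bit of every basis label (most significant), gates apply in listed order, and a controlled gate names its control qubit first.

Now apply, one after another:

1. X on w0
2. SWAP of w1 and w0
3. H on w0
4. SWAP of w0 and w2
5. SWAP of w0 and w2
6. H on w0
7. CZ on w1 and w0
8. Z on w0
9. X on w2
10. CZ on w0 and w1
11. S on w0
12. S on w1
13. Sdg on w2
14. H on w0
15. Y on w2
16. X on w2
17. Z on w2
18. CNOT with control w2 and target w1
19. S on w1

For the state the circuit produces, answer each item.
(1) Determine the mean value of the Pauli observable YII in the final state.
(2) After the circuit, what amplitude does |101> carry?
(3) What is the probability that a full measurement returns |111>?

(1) The expectation value of YII is 0. Key observation: steps 3-6 multiply out to the identity, so the circuit reduces to the remaining gates.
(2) The amplitude on |101> is sqrt(2)*I/2.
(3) A full measurement returns |111> with probability 0.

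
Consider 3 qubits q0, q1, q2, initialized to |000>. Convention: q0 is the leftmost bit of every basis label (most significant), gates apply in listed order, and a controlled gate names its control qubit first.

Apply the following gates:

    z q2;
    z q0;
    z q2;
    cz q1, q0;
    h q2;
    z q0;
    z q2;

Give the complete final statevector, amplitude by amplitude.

The final amplitudes are sqrt(2)/2 on |000>, -sqrt(2)/2 on |001>, and 0 on every other basis state.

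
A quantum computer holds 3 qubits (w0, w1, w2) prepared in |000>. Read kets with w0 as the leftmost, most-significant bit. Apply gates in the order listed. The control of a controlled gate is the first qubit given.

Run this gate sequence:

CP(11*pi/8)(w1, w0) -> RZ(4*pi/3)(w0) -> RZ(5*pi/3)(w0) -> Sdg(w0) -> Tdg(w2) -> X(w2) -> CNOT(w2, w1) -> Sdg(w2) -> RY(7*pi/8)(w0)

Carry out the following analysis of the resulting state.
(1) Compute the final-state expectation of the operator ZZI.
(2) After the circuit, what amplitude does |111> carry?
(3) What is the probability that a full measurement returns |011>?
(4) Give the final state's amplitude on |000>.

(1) In the final state, ZZI has expectation sqrt(sqrt(2) + 2)/2.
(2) The amplitude on |111> is sin(7*pi/16).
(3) Outcome |011> occurs with probability cos(7*pi/16)**2.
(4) The final state's coefficient on |000> equals 0.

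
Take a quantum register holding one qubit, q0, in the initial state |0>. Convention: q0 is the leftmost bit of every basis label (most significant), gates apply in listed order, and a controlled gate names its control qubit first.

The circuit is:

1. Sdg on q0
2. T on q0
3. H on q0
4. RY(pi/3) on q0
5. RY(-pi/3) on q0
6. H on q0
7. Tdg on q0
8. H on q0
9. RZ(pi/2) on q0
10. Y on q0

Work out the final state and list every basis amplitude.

The final amplitudes are -sqrt(2)*exp(3*I*pi/4)/2 on |0>, sqrt(2)*exp(I*pi/4)/2 on |1>. Key observation: the block from step 2 through step 7 cancels to the identity and can be dropped.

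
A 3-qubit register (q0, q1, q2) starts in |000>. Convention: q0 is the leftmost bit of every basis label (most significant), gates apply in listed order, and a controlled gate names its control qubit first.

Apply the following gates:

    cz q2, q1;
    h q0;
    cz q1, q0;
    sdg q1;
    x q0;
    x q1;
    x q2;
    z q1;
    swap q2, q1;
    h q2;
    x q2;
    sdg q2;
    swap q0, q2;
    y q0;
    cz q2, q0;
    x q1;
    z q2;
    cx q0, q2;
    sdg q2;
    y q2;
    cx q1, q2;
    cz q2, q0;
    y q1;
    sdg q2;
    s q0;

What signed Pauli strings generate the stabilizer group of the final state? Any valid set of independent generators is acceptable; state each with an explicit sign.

One valid set of independent stabilizer generators is +XII, +IIX, -IZI (any independent generating set of the same group is equally correct).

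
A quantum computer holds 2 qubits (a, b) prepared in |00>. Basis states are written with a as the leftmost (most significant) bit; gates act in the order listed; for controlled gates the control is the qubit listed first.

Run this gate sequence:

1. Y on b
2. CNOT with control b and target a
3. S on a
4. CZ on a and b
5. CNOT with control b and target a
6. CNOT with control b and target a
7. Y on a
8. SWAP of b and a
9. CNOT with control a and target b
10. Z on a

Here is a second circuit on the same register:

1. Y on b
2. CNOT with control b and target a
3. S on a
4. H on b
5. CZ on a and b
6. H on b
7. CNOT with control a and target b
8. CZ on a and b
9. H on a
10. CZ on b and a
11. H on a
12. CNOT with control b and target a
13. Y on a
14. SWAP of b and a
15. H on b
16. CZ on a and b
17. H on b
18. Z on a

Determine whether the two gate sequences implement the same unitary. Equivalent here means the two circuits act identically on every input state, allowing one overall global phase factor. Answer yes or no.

Yes, they are equivalent — the unitaries differ by at most a global phase.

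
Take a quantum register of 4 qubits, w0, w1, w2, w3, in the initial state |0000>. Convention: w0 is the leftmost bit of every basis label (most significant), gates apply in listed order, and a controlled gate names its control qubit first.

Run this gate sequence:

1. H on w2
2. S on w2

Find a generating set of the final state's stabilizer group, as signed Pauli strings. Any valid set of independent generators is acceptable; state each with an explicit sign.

The final state is stabilized by the group generated by +IIYI, +ZIII, +IZII, +IIIZ; other independent generating sets are equally valid.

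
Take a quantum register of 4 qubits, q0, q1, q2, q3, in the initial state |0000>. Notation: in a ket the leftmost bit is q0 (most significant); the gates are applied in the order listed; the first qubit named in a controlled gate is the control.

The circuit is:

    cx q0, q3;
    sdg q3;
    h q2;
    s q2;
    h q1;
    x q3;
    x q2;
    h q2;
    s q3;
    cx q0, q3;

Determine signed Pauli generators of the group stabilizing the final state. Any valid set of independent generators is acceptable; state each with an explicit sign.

The stabilizer group can be generated by +IXII, +IIYI, +ZIII, -IIIZ, among other valid generating sets.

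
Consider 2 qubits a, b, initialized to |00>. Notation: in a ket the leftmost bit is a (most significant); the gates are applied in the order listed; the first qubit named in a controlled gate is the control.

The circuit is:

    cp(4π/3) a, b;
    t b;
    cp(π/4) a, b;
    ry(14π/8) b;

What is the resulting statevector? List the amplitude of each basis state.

The resulting statevector has amplitude -sqrt(sqrt(2) + 2)/2 on |00>, sqrt(2 - sqrt(2))/2 on |01>, 0 on |10>, 0 on |11>.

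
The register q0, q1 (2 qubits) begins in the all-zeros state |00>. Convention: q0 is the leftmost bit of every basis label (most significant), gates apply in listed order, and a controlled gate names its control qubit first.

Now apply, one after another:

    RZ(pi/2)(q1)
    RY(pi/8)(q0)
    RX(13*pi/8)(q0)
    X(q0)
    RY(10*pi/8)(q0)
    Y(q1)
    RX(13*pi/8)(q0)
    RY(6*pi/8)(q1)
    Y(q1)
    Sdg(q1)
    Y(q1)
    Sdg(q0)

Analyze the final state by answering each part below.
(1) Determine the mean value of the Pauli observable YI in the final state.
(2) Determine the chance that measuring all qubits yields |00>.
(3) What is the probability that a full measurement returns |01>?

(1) In the final state, YI has expectation -2*sqrt(1/2 - sqrt(2)/4)*sqrt(sqrt(2)/4 + 1/2)*cos(pi/16)**2*cos(3*pi/16)**4 - 2*sqrt(1/2 - sqrt(2)/4)*sqrt(sqrt(2)/4 + 1/2)*sin(pi/16)**2*sin(3*pi/16)**4 + 2*sqrt(1/2 - sqrt(2)/4)*sqrt(sqrt(2)/4 + 1/2)*sin(pi/16)**2*cos(3*pi/16)**4 + sqrt(2)*sin(pi/16)*sin(3*pi/16)**4*cos(pi/16) + 2*sqrt(1/2 - sqrt(2)/4)*sqrt(sqrt(2)/4 + 1/2)*sin(3*pi/16)**4*cos(pi/16)**2 + 2*sqrt(2)*sin(pi/16)*sin(3*pi/16)**2*cos(pi/16)*cos(3*pi/16)**2 + sqrt(2)*sin(pi/16)*cos(pi/16)*cos(3*pi/16)**4.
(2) A full measurement returns |00> with probability -sqrt(1/2 - sqrt(2)/4)*sqrt(sqrt(2)/4 + 1/2)*sin(pi/16)*sin(3*pi/16)**4*cos(pi/16) - sqrt(2)*sqrt(1/2 - sqrt(2)/4)*sqrt(sqrt(2)/4 + 1/2)*sin(pi/16)*sin(3*pi/16)**4*cos(pi/16)/2 - sin(pi/16)**2*sin(3*pi/16)**2*cos(3*pi/16)**2/4 + sin(pi/16)**2*sin(3*pi/16)**4/8 + sin(pi/16)**2*cos(3*pi/16)**4/8 + sqrt(2)*sqrt(1/2 - sqrt(2)/4)*sqrt(sqrt(2)/4 + 1/2)*sin(pi/16)*cos(pi/16)*cos(3*pi/16)**4/2 + sqrt(1/2 - sqrt(2)/4)*sqrt(sqrt(2)/4 + 1/2)*sin(pi/16)*cos(pi/16)*cos(3*pi/16)**4 + sqrt(2)*sin(3*pi/16)**4*cos(pi/16)**2/4 + 3*sin(3*pi/16)**4*cos(pi/16)**2/8 + sqrt(2)*sin(3*pi/16)**2*cos(pi/16)**2*cos(3*pi/16)**2/2 + sqrt(2)*cos(pi/16)**2*cos(3*pi/16)**4/4 + 3*cos(pi/16)**2*cos(3*pi/16)**4/8 + 5*sin(3*pi/16)**2*cos(pi/16)**2*cos(3*pi/16)**2/4.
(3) The probability of measuring |01> is -sqrt(2)*sin(3*pi/16)**2*cos(pi/16)**2*cos(3*pi/16)**2 - sqrt(2)*sqrt(1/2 - sqrt(2)/4)*sqrt(sqrt(2)/4 + 1/2)*sin(pi/16)*cos(pi/16)*cos(3*pi/16)**4/2 - sqrt(1/2 - sqrt(2)/4)*sqrt(sqrt(2)/4 + 1/2)*sin(pi/16)*sin(3*pi/16)**4*cos(pi/16) - sqrt(2)*sin(pi/16)**2*cos(3*pi/16)**4/4 - 3*sin(pi/16)**2*sin(3*pi/16)**2*cos(3*pi/16)**2/4 - sqrt(2)*sin(pi/16)**2*sin(3*pi/16)**4/4 + 3*sin(pi/16)**2*sin(3*pi/16)**4/8 + sqrt(2)*sqrt(1/2 - sqrt(2)/4)*sqrt(sqrt(2)/4 + 1/2)*sin(pi/16)*sin(3*pi/16)**4*cos(pi/16)/2 + sqrt(2)*sin(pi/16)**2*sin(3*pi/16)**2*cos(3*pi/16)**2/2 + 3*sin(pi/16)**2*cos(3*pi/16)**4/8 + sin(3*pi/16)**4*cos(pi/16)**2/8 + sqrt(1/2 - sqrt(2)/4)*sqrt(sqrt(2)/4 + 1/2)*sin(pi/16)*cos(pi/16)*cos(3*pi/16)**4 + cos(pi/16)**2*cos(3*pi/16)**4/8 + 7*sin(3*pi/16)**2*cos(pi/16)**2*cos(3*pi/16)**2/4.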